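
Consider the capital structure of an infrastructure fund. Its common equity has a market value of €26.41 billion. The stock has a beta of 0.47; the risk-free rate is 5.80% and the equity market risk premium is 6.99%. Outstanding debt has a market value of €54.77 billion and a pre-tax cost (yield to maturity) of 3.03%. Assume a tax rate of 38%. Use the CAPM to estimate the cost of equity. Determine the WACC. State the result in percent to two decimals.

Cost of equity via CAPM: Re = 5.8% + 0.47 × 6.99% = 9.0853%.
Total capital V = 26.41 + 54.77 = 81.18.
Equity: weight = 26.41/81.18 = 0.3253; cost = 9.0853%.
Debt: weight = 54.77/81.18 = 0.6747; after-tax cost = 3.03% × (1 − 38%) = 1.8786%.
WACC = 0.3253 × 9.0853% + 0.6747 × 1.8786% = 4.2231%.

4.22%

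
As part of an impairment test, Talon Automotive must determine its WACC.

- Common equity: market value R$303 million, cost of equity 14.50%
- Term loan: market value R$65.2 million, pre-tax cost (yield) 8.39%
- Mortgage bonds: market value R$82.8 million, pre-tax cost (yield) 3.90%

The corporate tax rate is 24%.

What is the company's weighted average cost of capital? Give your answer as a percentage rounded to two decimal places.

Total capital V = 303 + 65.2 + 82.8 = 451.
Equity: weight = 303/451 = 0.6718; cost = 14.5%.
Term loan: weight = 65.2/451 = 0.1446; after-tax cost = 8.39% × (1 − 24%) = 6.3764%.
Mortgage bonds: weight = 82.8/451 = 0.1836; after-tax cost = 3.9% × (1 − 24%) = 2.9640%.
WACC = 0.6718 × 14.5000% + 0.1446 × 6.3764% + 0.1836 × 2.9640% = 11.2077%.

11.21%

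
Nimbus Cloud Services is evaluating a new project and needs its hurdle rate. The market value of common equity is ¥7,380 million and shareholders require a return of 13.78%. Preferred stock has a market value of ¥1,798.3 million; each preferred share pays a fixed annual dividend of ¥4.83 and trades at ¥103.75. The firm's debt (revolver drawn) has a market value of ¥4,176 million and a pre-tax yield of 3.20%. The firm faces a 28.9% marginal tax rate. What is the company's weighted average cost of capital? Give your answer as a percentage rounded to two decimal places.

Cost of preferred: Rp = 4.83 / 103.75 = 4.6554%.
Total capital V = 7380 + 1798.3 + 4176 = 13354.3.
Equity: weight = 7380/13354.3 = 0.5526; cost = 13.78%.
Preferred: weight = 1798.3/13354.3 = 0.1347; cost = 4.6554%.
Revolver drawn: weight = 4176/13354.3 = 0.3127; after-tax cost = 3.2% × (1 − 28.9%) = 2.2752%.
WACC = 0.5526 × 13.7800% + 0.1347 × 4.6554% + 0.3127 × 2.2752% = 8.9536%.

8.95%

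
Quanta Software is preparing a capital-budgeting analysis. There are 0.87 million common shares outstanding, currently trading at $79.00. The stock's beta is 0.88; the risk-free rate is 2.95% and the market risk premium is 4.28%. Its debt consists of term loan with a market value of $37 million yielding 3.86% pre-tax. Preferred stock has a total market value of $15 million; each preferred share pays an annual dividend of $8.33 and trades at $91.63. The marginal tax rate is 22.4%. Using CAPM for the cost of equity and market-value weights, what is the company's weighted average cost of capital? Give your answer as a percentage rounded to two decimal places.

Cost of equity via CAPM: Re = 2.95% + 0.88 × 4.28% = 6.7164%.
Cost of preferred: Rp = 8.33 / 91.63 = 9.0909%.
Market value of equity E = 79.0 × 0.87m = 68.73m.
Total capital V = 68.73 + 15 + 37 = 120.73.
Equity: weight = 68.73/120.73 = 0.5693; cost = 6.7164%.
Preferred: weight = 15/120.73 = 0.1242; cost = 9.0909%.
Term loan: weight = 37/120.73 = 0.3065; after-tax cost = 3.86% × (1 − 22.4%) = 2.9954%.
WACC = 0.5693 × 6.7164% + 0.1242 × 9.0909% + 0.3065 × 2.9954% = 5.8710%.

5.87%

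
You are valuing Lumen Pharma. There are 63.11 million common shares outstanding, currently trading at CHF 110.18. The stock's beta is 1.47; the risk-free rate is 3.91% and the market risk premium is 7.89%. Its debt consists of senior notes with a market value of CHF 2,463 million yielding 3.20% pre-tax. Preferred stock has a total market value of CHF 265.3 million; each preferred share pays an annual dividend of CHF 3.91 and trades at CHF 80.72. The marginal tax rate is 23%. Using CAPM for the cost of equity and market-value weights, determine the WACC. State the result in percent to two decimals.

11.90%

Cost of equity via CAPM: Re = 3.91% + 1.47 × 7.89% = 15.5083%.
Cost of preferred: Rp = 3.91 / 80.72 = 4.8439%.
Market value of equity E = 110.18 × 63.11m = 6953.4598m.
Total capital V = 6953.4598 + 265.3 + 2463 = 9681.7598.
Equity: weight = 6953.4598/9681.7598 = 0.7182; cost = 15.5083%.
Preferred: weight = 265.3/9681.7598 = 0.0274; cost = 4.8439%.
Senior notes: weight = 2463/9681.7598 = 0.2544; after-tax cost = 3.2% × (1 − 23%) = 2.4640%.
WACC = 0.7182 × 15.5083% + 0.0274 × 4.8439% + 0.2544 × 2.4640% = 11.8977%.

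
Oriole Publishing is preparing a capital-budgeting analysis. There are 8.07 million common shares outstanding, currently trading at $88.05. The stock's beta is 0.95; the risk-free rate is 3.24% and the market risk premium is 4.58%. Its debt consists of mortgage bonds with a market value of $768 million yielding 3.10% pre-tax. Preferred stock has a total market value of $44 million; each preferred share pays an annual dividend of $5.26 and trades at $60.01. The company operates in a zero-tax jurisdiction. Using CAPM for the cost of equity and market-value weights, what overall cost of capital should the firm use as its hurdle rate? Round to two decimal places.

5.36%

Cost of equity via CAPM: Re = 3.24% + 0.95 × 4.58% = 7.5910%.
Cost of preferred: Rp = 5.26 / 60.01 = 8.7652%.
Market value of equity E = 88.05 × 8.07m = 710.5635m.
Total capital V = 710.5635 + 44 + 768 = 1522.5635.
Equity: weight = 710.5635/1522.5635 = 0.4667; cost = 7.591%.
Preferred: weight = 44/1522.5635 = 0.0289; cost = 8.7652%.
Mortgage bonds: weight = 768/1522.5635 = 0.5044; after-tax cost = 3.1% × (1 − 0%) = 3.1000%.
WACC = 0.4667 × 7.5910% + 0.0289 × 8.7652% + 0.5044 × 3.1000% = 5.3596%.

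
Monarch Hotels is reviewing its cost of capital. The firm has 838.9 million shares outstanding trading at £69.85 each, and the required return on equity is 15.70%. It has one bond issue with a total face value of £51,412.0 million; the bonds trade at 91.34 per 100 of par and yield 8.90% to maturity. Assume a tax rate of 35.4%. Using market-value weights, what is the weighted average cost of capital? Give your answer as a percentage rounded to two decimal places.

11.27%

Market value of equity E = 69.85 × 838.9m = 58597.165m. Market value of debt D = 51412m × 91.34/100 = 46959.7208m.
Total capital V = 58597.165 + 46959.7208 = 105556.8858.
Equity: weight = 58597.165/105556.8858 = 0.5551; cost = 15.7%.
Bonds outstanding: weight = 46959.7208/105556.8858 = 0.4449; after-tax cost = 8.9% × (1 − 35.4%) = 5.7494%.
WACC = 0.5551 × 15.7000% + 0.4449 × 5.7494% = 11.2732%.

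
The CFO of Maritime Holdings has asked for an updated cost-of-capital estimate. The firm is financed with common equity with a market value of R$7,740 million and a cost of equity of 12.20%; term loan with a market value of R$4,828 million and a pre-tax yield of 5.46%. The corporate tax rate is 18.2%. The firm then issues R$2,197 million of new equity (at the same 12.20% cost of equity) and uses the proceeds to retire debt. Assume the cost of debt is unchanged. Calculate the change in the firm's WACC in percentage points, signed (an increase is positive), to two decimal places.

+1.35 pp

Current WACC:
Total capital V = 7740 + 4828 = 12568.
Equity: weight = 7740/12568 = 0.6158; cost = 12.2%.
Term loan: weight = 4828/12568 = 0.3842; after-tax cost = 5.46% × (1 − 18.2%) = 4.4663%.
WACC = 0.6158 × 12.2000% + 0.3842 × 4.4663% = 9.2291%.
After the change:
Total capital V = 9937 + 2631 = 12568.
Equity: weight = 9937/12568 = 0.7907; cost = 12.2%.
Term loan: weight = 2631/12568 = 0.2093; after-tax cost = 5.46% × (1 − 18.2%) = 4.4663%.
WACC = 0.7907 × 12.2000% + 0.2093 × 4.4663% = 10.5810%.
Change in WACC = 10.5810% − 9.2291% = 1.3519 pp.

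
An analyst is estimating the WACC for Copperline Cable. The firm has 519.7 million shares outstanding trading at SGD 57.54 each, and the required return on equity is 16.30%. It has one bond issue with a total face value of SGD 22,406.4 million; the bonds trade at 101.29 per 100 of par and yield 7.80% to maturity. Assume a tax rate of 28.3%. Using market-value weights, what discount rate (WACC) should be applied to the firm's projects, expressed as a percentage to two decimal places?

Market value of equity E = 57.54 × 519.7m = 29903.538m. Market value of debt D = 22406.4m × 101.29/100 = 22695.44256m.
Total capital V = 29903.538 + 22695.44256 = 52598.98056.
Equity: weight = 29903.538/52598.98056 = 0.5685; cost = 16.3%.
Bonds outstanding: weight = 22695.44256/52598.98056 = 0.4315; after-tax cost = 7.8% × (1 − 28.3%) = 5.5926%.
WACC = 0.5685 × 16.3000% + 0.4315 × 5.5926% = 11.6800%.

11.68%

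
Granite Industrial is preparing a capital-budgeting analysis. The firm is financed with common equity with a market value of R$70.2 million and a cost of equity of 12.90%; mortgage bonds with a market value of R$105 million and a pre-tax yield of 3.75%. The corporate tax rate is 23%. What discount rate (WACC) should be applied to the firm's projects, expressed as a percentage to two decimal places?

Total capital V = 70.2 + 105 = 175.2.
Equity: weight = 70.2/175.2 = 0.4007; cost = 12.9%.
Mortgage bonds: weight = 105/175.2 = 0.5993; after-tax cost = 3.75% × (1 − 23%) = 2.8875%.
WACC = 0.4007 × 12.9000% + 0.5993 × 2.8875% = 6.8994%.

6.90%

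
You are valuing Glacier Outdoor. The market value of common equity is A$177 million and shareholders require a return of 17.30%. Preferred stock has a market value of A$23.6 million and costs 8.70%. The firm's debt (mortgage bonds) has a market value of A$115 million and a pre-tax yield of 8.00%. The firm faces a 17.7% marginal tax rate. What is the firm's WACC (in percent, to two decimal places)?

12.75%

Total capital V = 177 + 23.6 + 115 = 315.6.
Equity: weight = 177/315.6 = 0.5608; cost = 17.3%.
Preferred: weight = 23.6/315.6 = 0.0748; cost = 8.7%.
Mortgage bonds: weight = 115/315.6 = 0.3644; after-tax cost = 8% × (1 − 17.7%) = 6.5840%.
WACC = 0.5608 × 17.3000% + 0.0748 × 8.7000% + 0.3644 × 6.5840% = 12.7522%.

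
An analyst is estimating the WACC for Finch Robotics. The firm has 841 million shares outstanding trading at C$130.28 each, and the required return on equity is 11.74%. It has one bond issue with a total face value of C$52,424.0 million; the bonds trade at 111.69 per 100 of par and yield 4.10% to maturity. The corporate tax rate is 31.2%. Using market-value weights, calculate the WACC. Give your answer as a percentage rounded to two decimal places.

Market value of equity E = 130.28 × 841m = 109565.48m. Market value of debt D = 52424m × 111.69/100 = 58552.3656m.
Total capital V = 109565.48 + 58552.3656 = 168117.8456.
Equity: weight = 109565.48/168117.8456 = 0.6517; cost = 11.74%.
Bonds outstanding: weight = 58552.3656/168117.8456 = 0.3483; after-tax cost = 4.1% × (1 − 31.2%) = 2.8208%.
WACC = 0.6517 × 11.7400% + 0.3483 × 2.8208% = 8.6336%.

8.63%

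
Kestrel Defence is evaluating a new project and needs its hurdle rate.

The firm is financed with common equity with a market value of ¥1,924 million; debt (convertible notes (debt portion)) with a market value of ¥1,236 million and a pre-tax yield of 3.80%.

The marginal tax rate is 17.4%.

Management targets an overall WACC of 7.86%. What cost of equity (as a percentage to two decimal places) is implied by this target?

10.89%

Total capital V = 1924 + 1236 = 3160.
Equity weight = 1924/3160 = 0.6089.
Convertible notes (debt portion) weight = 1236/3160 = 0.3911.
Debt contribution = 0.3911 × 3.8% × (1 − 17.4%) = 1.2277%.
Required equity contribution = 7.86% − 1.2277% = 6.6323%.
Re = 6.6323% / 0.6089 = 10.8930%.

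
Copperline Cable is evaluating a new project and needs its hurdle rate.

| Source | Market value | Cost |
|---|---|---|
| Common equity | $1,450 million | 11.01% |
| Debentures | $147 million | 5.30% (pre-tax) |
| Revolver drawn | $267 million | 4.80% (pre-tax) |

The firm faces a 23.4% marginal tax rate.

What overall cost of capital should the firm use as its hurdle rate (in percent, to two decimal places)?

Total capital V = 1450 + 147 + 267 = 1864.
Equity: weight = 1450/1864 = 0.7779; cost = 11.01%.
Debentures: weight = 147/1864 = 0.0789; after-tax cost = 5.3% × (1 − 23.4%) = 4.0598%.
Revolver drawn: weight = 267/1864 = 0.1432; after-tax cost = 4.8% × (1 − 23.4%) = 3.6768%.
WACC = 0.7779 × 11.0100% + 0.0789 × 4.0598% + 0.1432 × 3.6768% = 9.4115%.

9.41%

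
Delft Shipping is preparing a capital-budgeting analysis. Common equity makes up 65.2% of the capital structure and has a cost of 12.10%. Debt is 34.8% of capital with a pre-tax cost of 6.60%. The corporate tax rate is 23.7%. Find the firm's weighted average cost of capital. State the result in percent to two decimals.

After-tax cost of debt = 6.6% × (1 − 23.7%) = 5.0358%.
WACC = 0.652 × 12.1000% + 0.348 × 5.0358% = 9.6417%.

9.64%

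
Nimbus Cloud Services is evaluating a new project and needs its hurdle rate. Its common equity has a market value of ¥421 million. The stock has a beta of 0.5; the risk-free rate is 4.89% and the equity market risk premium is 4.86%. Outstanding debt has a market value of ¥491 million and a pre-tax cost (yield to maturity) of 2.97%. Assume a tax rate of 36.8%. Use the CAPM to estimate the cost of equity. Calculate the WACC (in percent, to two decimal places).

Cost of equity via CAPM: Re = 4.89% + 0.5 × 4.86% = 7.3200%.
Total capital V = 421 + 491 = 912.
Equity: weight = 421/912 = 0.4616; cost = 7.32%.
Debt: weight = 491/912 = 0.5384; after-tax cost = 2.97% × (1 − 36.8%) = 1.8770%.
WACC = 0.4616 × 7.3200% + 0.5384 × 1.8770% = 4.3896%.

4.39%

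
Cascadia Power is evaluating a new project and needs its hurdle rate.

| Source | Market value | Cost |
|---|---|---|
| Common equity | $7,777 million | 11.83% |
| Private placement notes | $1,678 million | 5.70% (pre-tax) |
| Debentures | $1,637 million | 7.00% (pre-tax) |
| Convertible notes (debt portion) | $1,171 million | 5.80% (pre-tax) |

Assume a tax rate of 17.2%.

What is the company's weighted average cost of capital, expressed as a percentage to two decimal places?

9.38%

Total capital V = 7777 + 1678 + 1637 + 1171 = 12263.
Equity: weight = 7777/12263 = 0.6342; cost = 11.83%.
Private placement notes: weight = 1678/12263 = 0.1368; after-tax cost = 5.7% × (1 − 17.2%) = 4.7196%.
Debentures: weight = 1637/12263 = 0.1335; after-tax cost = 7% × (1 − 17.2%) = 5.7960%.
Convertible notes (debt portion): weight = 1171/12263 = 0.0955; after-tax cost = 5.8% × (1 − 17.2%) = 4.8024%.
WACC = 0.6342 × 11.8300% + 0.1368 × 4.7196% + 0.1335 × 5.7960% + 0.0955 × 4.8024% = 9.3805%.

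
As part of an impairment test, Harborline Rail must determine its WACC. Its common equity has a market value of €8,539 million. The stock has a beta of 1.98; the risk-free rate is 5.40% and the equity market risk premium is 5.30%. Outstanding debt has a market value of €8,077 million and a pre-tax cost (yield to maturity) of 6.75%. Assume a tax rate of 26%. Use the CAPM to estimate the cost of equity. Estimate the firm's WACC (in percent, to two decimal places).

Cost of equity via CAPM: Re = 5.4% + 1.98 × 5.3% = 15.8940%.
Total capital V = 8539 + 8077 = 16616.
Equity: weight = 8539/16616 = 0.5139; cost = 15.894%.
Debt: weight = 8077/16616 = 0.4861; after-tax cost = 6.75% × (1 − 26%) = 4.9950%.
WACC = 0.5139 × 15.8940% + 0.4861 × 4.9950% = 10.5960%.

10.60%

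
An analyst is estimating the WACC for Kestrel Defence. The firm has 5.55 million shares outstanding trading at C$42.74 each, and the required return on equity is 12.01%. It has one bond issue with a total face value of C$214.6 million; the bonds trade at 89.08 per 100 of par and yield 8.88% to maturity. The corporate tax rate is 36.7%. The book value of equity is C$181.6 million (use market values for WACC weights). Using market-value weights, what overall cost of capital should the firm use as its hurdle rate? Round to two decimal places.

9.16%

Market value of equity E = 42.74 × 5.55m = 237.207m. Market value of debt D = 214.6m × 89.08/100 = 191.16568m.
Total capital V = 237.207 + 191.16568 = 428.37268.
Equity: weight = 237.207/428.37268 = 0.5537; cost = 12.01%.
Bonds outstanding: weight = 191.16568/428.37268 = 0.4463; after-tax cost = 8.88% × (1 − 36.7%) = 5.6210%.
WACC = 0.5537 × 12.0100% + 0.4463 × 5.6210% = 9.1589%.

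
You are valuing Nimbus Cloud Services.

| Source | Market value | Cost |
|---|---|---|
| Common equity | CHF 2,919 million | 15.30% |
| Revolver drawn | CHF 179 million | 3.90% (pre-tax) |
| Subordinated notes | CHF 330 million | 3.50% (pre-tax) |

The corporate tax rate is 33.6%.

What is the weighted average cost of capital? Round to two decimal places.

13.39%

Total capital V = 2919 + 179 + 330 = 3428.
Equity: weight = 2919/3428 = 0.8515; cost = 15.3%.
Revolver drawn: weight = 179/3428 = 0.0522; after-tax cost = 3.9% × (1 − 33.6%) = 2.5896%.
Subordinated notes: weight = 330/3428 = 0.0963; after-tax cost = 3.5% × (1 − 33.6%) = 2.3240%.
WACC = 0.8515 × 15.3000% + 0.0522 × 2.5896% + 0.0963 × 2.3240% = 13.3872%.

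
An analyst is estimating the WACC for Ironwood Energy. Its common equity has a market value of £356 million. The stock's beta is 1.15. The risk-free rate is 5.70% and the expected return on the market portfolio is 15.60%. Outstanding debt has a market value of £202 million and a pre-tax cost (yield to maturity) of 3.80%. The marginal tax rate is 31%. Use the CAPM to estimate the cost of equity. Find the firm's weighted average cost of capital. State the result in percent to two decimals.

Market risk premium = 15.6% − 5.7% = 9.9%.
Cost of equity via CAPM: Re = 5.7% + 1.15 × 9.9% = 17.0850%.
Total capital V = 356 + 202 = 558.
Equity: weight = 356/558 = 0.6380; cost = 17.085%.
Debt: weight = 202/558 = 0.3620; after-tax cost = 3.8% × (1 − 31%) = 2.6220%.
WACC = 0.6380 × 17.0850% + 0.3620 × 2.6220% = 11.8493%.

11.85%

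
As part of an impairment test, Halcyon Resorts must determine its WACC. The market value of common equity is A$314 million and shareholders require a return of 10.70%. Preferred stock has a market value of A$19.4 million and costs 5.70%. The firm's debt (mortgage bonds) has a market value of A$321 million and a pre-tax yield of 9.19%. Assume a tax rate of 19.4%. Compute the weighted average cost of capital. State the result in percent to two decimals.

Total capital V = 314 + 19.4 + 321 = 654.4.
Equity: weight = 314/654.4 = 0.4798; cost = 10.7%.
Preferred: weight = 19.4/654.4 = 0.0296; cost = 5.7%.
Mortgage bonds: weight = 321/654.4 = 0.4905; after-tax cost = 9.19% × (1 − 19.4%) = 7.4071%.
WACC = 0.4798 × 10.7000% + 0.0296 × 5.7000% + 0.4905 × 7.4071% = 8.9365%.

8.94%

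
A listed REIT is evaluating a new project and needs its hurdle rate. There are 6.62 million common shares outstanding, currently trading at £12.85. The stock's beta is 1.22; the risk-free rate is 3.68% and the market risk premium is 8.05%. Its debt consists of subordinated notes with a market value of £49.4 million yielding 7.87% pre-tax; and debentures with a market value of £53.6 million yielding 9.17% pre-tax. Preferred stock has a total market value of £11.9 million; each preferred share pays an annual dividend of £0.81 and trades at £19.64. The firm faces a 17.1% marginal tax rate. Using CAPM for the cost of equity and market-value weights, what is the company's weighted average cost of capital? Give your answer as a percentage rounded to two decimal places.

Cost of equity via CAPM: Re = 3.68% + 1.22 × 8.05% = 13.5010%.
Cost of preferred: Rp = 0.81 / 19.64 = 4.1242%.
Market value of equity E = 12.85 × 6.62m = 85.067m.
Total capital V = 85.067 + 11.9 + 49.4 + 53.6 = 199.967.
Equity: weight = 85.067/199.967 = 0.4254; cost = 13.501%.
Preferred: weight = 11.9/199.967 = 0.0595; cost = 4.1242%.
Subordinated notes: weight = 49.4/199.967 = 0.2470; after-tax cost = 7.87% × (1 − 17.1%) = 6.5242%.
Debentures: weight = 53.6/199.967 = 0.2680; after-tax cost = 9.17% × (1 − 17.1%) = 7.6019%.
WACC = 0.4254 × 13.5010% + 0.0595 × 4.1242% + 0.2470 × 6.5242% + 0.2680 × 7.6019% = 9.6382%.

9.64%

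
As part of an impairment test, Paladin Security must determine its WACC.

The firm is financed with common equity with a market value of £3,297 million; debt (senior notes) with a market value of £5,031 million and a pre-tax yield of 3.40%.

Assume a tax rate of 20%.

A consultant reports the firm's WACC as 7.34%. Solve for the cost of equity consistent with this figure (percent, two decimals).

14.39%

Total capital V = 3297 + 5031 = 8328.
Equity weight = 3297/8328 = 0.3959.
Senior notes weight = 5031/8328 = 0.6041.
Debt contribution = 0.6041 × 3.4% × (1 − 20%) = 1.6432%.
Required equity contribution = 7.34% − 1.6432% = 5.6968%.
Re = 5.6968% / 0.3959 = 14.3898%.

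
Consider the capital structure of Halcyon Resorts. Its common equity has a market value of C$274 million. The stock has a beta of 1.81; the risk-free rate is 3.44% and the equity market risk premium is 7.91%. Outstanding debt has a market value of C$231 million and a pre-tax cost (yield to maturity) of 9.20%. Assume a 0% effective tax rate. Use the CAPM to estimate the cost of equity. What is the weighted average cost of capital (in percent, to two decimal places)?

13.84%

Cost of equity via CAPM: Re = 3.44% + 1.81 × 7.91% = 17.7571%.
Total capital V = 274 + 231 = 505.
Equity: weight = 274/505 = 0.5426; cost = 17.7571%.
Debt: weight = 231/505 = 0.4574; after-tax cost = 9.2% × (1 − 0%) = 9.2000%.
WACC = 0.5426 × 17.7571% + 0.4574 × 9.2000% = 13.8429%.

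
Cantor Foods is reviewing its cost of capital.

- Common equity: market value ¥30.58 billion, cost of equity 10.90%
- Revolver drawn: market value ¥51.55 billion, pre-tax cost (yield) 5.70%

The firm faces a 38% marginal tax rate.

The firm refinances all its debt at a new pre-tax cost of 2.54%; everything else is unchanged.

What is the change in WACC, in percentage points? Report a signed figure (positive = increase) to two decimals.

Current WACC:
Total capital V = 30.58 + 51.55 = 82.13.
Equity: weight = 30.58/82.13 = 0.3723; cost = 10.9%.
Revolver drawn: weight = 51.55/82.13 = 0.6277; after-tax cost = 5.7% × (1 − 38%) = 3.5340%.
WACC = 0.3723 × 10.9000% + 0.6277 × 3.5340% = 6.2766%.
After the change:
Total capital V = 30.58 + 51.55 = 82.13.
Equity: weight = 30.58/82.13 = 0.3723; cost = 10.9%.
Revolver drawn: weight = 51.55/82.13 = 0.6277; after-tax cost = 2.54% × (1 − 38%) = 1.5748%.
WACC = 0.3723 × 10.9000% + 0.6277 × 1.5748% = 5.0469%.
Change in WACC = 5.0469% − 6.2766% = -1.2297 pp.

-1.23 pp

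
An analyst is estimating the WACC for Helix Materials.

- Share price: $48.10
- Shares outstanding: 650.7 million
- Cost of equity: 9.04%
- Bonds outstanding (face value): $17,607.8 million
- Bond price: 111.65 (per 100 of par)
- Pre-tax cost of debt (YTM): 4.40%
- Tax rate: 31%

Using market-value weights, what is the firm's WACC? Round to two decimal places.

Market value of equity E = 48.1 × 650.7m = 31298.67m. Market value of debt D = 17607.8m × 111.65/100 = 19659.1087m.
Total capital V = 31298.67 + 19659.1087 = 50957.7787.
Equity: weight = 31298.67/50957.7787 = 0.6142; cost = 9.04%.
Bonds outstanding: weight = 19659.1087/50957.7787 = 0.3858; after-tax cost = 4.4% × (1 − 31%) = 3.0360%.
WACC = 0.6142 × 9.0400% + 0.3858 × 3.0360% = 6.7237%.

6.72%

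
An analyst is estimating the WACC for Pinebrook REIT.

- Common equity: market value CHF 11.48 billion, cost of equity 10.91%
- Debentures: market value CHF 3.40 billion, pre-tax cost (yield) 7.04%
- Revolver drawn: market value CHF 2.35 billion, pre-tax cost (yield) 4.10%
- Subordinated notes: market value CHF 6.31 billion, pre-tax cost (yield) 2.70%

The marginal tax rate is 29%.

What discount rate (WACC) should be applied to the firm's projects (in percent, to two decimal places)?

Total capital V = 11.48 + 3.4 + 2.35 + 6.31 = 23.54.
Equity: weight = 11.48/23.54 = 0.4877; cost = 10.91%.
Debentures: weight = 3.4/23.54 = 0.1444; after-tax cost = 7.04% × (1 − 29%) = 4.9984%.
Revolver drawn: weight = 2.35/23.54 = 0.0998; after-tax cost = 4.1% × (1 − 29%) = 2.9110%.
Subordinated notes: weight = 6.31/23.54 = 0.2681; after-tax cost = 2.7% × (1 − 29%) = 1.9170%.
WACC = 0.4877 × 10.9100% + 0.1444 × 4.9984% + 0.0998 × 2.9110% + 0.2681 × 1.9170% = 6.8470%.

6.85%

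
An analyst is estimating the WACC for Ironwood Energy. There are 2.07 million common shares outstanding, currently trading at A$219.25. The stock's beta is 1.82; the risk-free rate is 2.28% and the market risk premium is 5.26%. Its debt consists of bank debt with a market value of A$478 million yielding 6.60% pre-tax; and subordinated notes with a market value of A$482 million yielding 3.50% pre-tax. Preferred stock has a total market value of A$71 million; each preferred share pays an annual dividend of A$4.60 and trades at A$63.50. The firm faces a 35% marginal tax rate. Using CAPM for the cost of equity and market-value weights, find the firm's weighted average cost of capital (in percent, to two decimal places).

Cost of equity via CAPM: Re = 2.28% + 1.82 × 5.26% = 11.8532%.
Cost of preferred: Rp = 4.6 / 63.5 = 7.2441%.
Market value of equity E = 219.25 × 2.07m = 453.8475m.
Total capital V = 453.8475 + 71 + 478 + 482 = 1484.8475.
Equity: weight = 453.8475/1484.8475 = 0.3057; cost = 11.8532%.
Preferred: weight = 71/1484.8475 = 0.0478; cost = 7.2441%.
Bank debt: weight = 478/1484.8475 = 0.3219; after-tax cost = 6.6% × (1 − 35%) = 4.2900%.
Subordinated notes: weight = 482/1484.8475 = 0.3246; after-tax cost = 3.5% × (1 − 35%) = 2.2750%.
WACC = 0.3057 × 11.8532% + 0.0478 × 7.2441% + 0.3219 × 4.2900% + 0.3246 × 2.2750% = 6.0889%.

6.09%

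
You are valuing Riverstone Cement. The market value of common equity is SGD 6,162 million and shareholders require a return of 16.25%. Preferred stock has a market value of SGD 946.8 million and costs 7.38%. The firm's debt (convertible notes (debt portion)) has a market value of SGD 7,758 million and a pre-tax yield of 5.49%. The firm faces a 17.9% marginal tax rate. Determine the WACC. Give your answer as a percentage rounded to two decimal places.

Total capital V = 6162 + 946.8 + 7758 = 14866.8.
Equity: weight = 6162/14866.8 = 0.4145; cost = 16.25%.
Preferred: weight = 946.8/14866.8 = 0.0637; cost = 7.38%.
Convertible notes (debt portion): weight = 7758/14866.8 = 0.5218; after-tax cost = 5.49% × (1 − 17.9%) = 4.5073%.
WACC = 0.4145 × 16.2500% + 0.0637 × 7.3800% + 0.5218 × 4.5073% = 9.5574%.

9.56%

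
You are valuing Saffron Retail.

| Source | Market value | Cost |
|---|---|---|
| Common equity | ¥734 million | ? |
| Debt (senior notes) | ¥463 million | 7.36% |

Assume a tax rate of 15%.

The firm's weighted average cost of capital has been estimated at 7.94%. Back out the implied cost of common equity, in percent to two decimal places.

Total capital V = 734 + 463 = 1197.
Equity weight = 734/1197 = 0.6132.
Senior notes weight = 463/1197 = 0.3868.
Debt contribution = 0.3868 × 7.36% × (1 − 15%) = 2.4198%.
Required equity contribution = 7.94% − 2.4198% = 5.5202%.
Re = 5.5202% / 0.6132 = 9.0023%.

9.00%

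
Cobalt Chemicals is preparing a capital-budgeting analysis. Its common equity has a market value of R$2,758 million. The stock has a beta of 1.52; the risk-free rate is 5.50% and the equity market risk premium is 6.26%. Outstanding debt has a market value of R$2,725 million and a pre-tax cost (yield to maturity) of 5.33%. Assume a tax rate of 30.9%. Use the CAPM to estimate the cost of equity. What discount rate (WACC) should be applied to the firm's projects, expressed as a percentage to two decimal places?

Cost of equity via CAPM: Re = 5.5% + 1.52 × 6.26% = 15.0152%.
Total capital V = 2758 + 2725 = 5483.
Equity: weight = 2758/5483 = 0.5030; cost = 15.0152%.
Debt: weight = 2725/5483 = 0.4970; after-tax cost = 5.33% × (1 − 30.9%) = 3.6830%.
WACC = 0.5030 × 15.0152% + 0.4970 × 3.6830% = 9.3832%.

9.38%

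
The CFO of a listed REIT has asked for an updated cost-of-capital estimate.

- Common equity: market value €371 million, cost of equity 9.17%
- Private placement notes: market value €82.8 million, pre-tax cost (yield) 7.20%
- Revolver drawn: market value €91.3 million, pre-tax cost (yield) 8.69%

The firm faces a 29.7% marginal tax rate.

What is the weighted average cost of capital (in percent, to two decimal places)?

8.03%

Total capital V = 371 + 82.8 + 91.3 = 545.1.
Equity: weight = 371/545.1 = 0.6806; cost = 9.17%.
Private placement notes: weight = 82.8/545.1 = 0.1519; after-tax cost = 7.2% × (1 − 29.7%) = 5.0616%.
Revolver drawn: weight = 91.3/545.1 = 0.1675; after-tax cost = 8.69% × (1 − 29.7%) = 6.1091%.
WACC = 0.6806 × 9.1700% + 0.1519 × 5.0616% + 0.1675 × 6.1091% = 8.0333%.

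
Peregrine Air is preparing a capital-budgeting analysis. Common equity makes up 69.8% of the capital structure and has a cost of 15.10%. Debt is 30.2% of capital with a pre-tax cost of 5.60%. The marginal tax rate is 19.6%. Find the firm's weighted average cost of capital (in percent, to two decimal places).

11.90%

After-tax cost of debt = 5.6% × (1 − 19.6%) = 4.5024%.
WACC = 0.698 × 15.1000% + 0.302 × 4.5024% = 11.8995%.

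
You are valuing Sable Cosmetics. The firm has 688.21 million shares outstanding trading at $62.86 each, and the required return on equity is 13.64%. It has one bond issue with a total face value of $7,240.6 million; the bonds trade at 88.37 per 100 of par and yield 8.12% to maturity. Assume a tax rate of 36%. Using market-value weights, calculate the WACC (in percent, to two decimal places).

12.55%

Market value of equity E = 62.86 × 688.21m = 43260.8806m. Market value of debt D = 7240.6m × 88.37/100 = 6398.51822m.
Total capital V = 43260.8806 + 6398.51822 = 49659.39882.
Equity: weight = 43260.8806/49659.39882 = 0.8712; cost = 13.64%.
Bonds outstanding: weight = 6398.51822/49659.39882 = 0.1288; after-tax cost = 8.12% × (1 − 36%) = 5.1968%.
WACC = 0.8712 × 13.6400% + 0.1288 × 5.1968% = 12.5521%.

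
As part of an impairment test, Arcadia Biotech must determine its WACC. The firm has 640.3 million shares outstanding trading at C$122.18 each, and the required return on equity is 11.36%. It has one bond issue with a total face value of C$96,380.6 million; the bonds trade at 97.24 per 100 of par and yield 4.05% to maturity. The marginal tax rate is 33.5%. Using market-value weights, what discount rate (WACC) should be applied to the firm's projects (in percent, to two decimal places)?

Market value of equity E = 122.18 × 640.3m = 78231.854m. Market value of debt D = 96380.6m × 97.24/100 = 93720.49544m.
Total capital V = 78231.854 + 93720.49544 = 171952.34944.
Equity: weight = 78231.854/171952.34944 = 0.4550; cost = 11.36%.
Bonds outstanding: weight = 93720.49544/171952.34944 = 0.5450; after-tax cost = 4.05% × (1 − 33.5%) = 2.6932%.
WACC = 0.4550 × 11.3600% + 0.5450 × 2.6932% = 6.6363%.

6.64%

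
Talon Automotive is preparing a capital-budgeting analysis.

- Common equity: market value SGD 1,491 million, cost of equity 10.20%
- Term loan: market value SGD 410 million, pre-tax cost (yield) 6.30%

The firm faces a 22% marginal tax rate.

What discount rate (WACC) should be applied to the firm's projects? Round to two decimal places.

9.06%

Total capital V = 1491 + 410 = 1901.
Equity: weight = 1491/1901 = 0.7843; cost = 10.2%.
Term loan: weight = 410/1901 = 0.2157; after-tax cost = 6.3% × (1 − 22%) = 4.9140%.
WACC = 0.7843 × 10.2000% + 0.2157 × 4.9140% = 9.0599%.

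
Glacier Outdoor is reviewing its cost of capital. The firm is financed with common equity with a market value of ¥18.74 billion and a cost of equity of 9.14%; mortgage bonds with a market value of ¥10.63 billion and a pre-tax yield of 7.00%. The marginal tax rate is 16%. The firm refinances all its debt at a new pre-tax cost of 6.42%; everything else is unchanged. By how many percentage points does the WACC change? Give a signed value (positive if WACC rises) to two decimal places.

-0.18 pp

Current WACC:
Total capital V = 18.74 + 10.63 = 29.37.
Equity: weight = 18.74/29.37 = 0.6381; cost = 9.14%.
Mortgage bonds: weight = 10.63/29.37 = 0.3619; after-tax cost = 7% × (1 − 16%) = 5.8800%.
WACC = 0.6381 × 9.1400% + 0.3619 × 5.8800% = 7.9601%.
After the change:
Total capital V = 18.74 + 10.63 = 29.37.
Equity: weight = 18.74/29.37 = 0.6381; cost = 9.14%.
Mortgage bonds: weight = 10.63/29.37 = 0.3619; after-tax cost = 6.42% × (1 − 16%) = 5.3928%.
WACC = 0.6381 × 9.1400% + 0.3619 × 5.3928% = 7.7838%.
Change in WACC = 7.7838% − 7.9601% = -0.1763 pp.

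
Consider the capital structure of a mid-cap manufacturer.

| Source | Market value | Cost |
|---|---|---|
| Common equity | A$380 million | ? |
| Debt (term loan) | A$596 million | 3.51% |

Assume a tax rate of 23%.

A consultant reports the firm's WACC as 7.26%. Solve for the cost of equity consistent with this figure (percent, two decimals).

Total capital V = 380 + 596 = 976.
Equity weight = 380/976 = 0.3893.
Term loan weight = 596/976 = 0.6107.
Debt contribution = 0.6107 × 3.51% × (1 − 23%) = 1.6504%.
Required equity contribution = 7.26% − 1.6504% = 5.6096%.
Re = 5.6096% / 0.3893 = 14.4078%.

14.41%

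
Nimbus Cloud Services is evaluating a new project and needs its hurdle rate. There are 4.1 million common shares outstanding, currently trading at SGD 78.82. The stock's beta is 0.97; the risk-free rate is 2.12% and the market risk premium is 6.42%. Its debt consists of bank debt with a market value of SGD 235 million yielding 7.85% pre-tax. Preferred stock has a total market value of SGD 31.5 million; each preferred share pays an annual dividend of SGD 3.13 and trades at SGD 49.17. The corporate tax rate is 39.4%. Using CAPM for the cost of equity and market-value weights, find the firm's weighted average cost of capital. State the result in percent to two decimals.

6.81%

Cost of equity via CAPM: Re = 2.12% + 0.97 × 6.42% = 8.3474%.
Cost of preferred: Rp = 3.13 / 49.17 = 6.3657%.
Market value of equity E = 78.82 × 4.1m = 323.162m.
Total capital V = 323.162 + 31.5 + 235 = 589.662.
Equity: weight = 323.162/589.662 = 0.5480; cost = 8.3474%.
Preferred: weight = 31.5/589.662 = 0.0534; cost = 6.3657%.
Bank debt: weight = 235/589.662 = 0.3985; after-tax cost = 7.85% × (1 − 39.4%) = 4.7571%.
WACC = 0.5480 × 8.3474% + 0.0534 × 6.3657% + 0.3985 × 4.7571% = 6.8107%.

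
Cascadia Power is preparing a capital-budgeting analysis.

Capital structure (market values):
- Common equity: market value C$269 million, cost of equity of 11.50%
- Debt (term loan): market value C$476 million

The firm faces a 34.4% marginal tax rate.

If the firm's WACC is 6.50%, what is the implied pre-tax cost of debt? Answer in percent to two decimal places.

5.60%

Total capital V = 269 + 476 = 745.
Equity weight = 269/745 = 0.3611.
Term loan weight = 476/745 = 0.6389.
Equity contribution = 0.3611 × 11.5% = 4.1523%.
Remaining for debt = 6.5% − 4.1523% = 2.3477%.
Rd × (1 − 34.4%) × 0.6389 = 2.3477%  ⇒  Rd = 5.6012%.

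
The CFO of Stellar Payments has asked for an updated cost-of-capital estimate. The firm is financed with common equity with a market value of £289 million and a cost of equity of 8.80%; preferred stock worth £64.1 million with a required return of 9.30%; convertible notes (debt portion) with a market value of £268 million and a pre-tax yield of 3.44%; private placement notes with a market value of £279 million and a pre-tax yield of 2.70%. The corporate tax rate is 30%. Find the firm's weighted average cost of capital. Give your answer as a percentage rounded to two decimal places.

4.79%

Total capital V = 289 + 64.1 + 268 + 279 = 900.1.
Equity: weight = 289/900.1 = 0.3211; cost = 8.8%.
Preferred: weight = 64.1/900.1 = 0.0712; cost = 9.3%.
Convertible notes (debt portion): weight = 268/900.1 = 0.2977; after-tax cost = 3.44% × (1 − 30%) = 2.4080%.
Private placement notes: weight = 279/900.1 = 0.3100; after-tax cost = 2.7% × (1 − 30%) = 1.8900%.
WACC = 0.3211 × 8.8000% + 0.0712 × 9.3000% + 0.2977 × 2.4080% + 0.3100 × 1.8900% = 4.7906%.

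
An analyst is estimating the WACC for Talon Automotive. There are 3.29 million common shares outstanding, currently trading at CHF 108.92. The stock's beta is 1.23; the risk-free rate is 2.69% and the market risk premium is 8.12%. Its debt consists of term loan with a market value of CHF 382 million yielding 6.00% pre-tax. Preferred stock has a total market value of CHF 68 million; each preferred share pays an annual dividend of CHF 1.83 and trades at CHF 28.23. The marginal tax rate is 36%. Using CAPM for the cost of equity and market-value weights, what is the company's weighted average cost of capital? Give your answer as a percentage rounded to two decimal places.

Cost of equity via CAPM: Re = 2.69% + 1.23 × 8.12% = 12.6776%.
Cost of preferred: Rp = 1.83 / 28.23 = 6.4825%.
Market value of equity E = 108.92 × 3.29m = 358.3468m.
Total capital V = 358.3468 + 68 + 382 = 808.3468.
Equity: weight = 358.3468/808.3468 = 0.4433; cost = 12.6776%.
Preferred: weight = 68/808.3468 = 0.0841; cost = 6.4825%.
Term loan: weight = 382/808.3468 = 0.4726; after-tax cost = 6% × (1 − 36%) = 3.8400%.
WACC = 0.4433 × 12.6776% + 0.0841 × 6.4825% + 0.4726 × 3.8400% = 7.9801%.

7.98%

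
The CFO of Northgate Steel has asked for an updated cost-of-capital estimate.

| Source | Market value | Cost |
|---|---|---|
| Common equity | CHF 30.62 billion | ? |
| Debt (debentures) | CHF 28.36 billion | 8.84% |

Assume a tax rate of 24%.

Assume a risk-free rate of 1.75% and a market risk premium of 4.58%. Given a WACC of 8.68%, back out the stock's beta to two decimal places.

1.91

Total capital V = 30.62 + 28.36 = 58.98.
Equity weight = 30.62/58.98 = 0.5192.
Debentures weight = 28.36/58.98 = 0.4808.
Debt contribution = 0.4808 × 8.84% × (1 − 24%) = 3.2305%.
Required equity contribution = 8.68% − 3.2305% = 5.4495%  ⇒  Re = 10.4968%.
CAPM: 10.4968% = 1.75% + β × 4.58%  ⇒  β = 1.9098.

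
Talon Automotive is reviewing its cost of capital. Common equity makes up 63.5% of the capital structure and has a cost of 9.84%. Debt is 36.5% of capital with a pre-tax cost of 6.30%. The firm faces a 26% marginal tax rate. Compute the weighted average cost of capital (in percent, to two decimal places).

After-tax cost of debt = 6.3% × (1 − 26%) = 4.6620%.
WACC = 0.635 × 9.8400% + 0.365 × 4.6620% = 7.9500%.

7.95%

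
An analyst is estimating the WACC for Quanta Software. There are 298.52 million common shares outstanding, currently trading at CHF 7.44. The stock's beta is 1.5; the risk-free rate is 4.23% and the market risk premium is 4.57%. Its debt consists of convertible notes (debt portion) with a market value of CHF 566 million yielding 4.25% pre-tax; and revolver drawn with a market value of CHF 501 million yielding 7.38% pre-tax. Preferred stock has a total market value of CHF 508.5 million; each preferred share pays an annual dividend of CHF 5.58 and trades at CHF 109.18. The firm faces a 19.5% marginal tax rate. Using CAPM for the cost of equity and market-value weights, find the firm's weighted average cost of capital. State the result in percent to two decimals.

Cost of equity via CAPM: Re = 4.23% + 1.5 × 4.57% = 11.0850%.
Cost of preferred: Rp = 5.58 / 109.18 = 5.1108%.
Market value of equity E = 7.44 × 298.52m = 2220.9888m.
Total capital V = 2220.9888 + 508.5 + 566 + 501 = 3796.4888.
Equity: weight = 2220.9888/3796.4888 = 0.5850; cost = 11.085%.
Preferred: weight = 508.5/3796.4888 = 0.1339; cost = 5.1108%.
Convertible notes (debt portion): weight = 566/3796.4888 = 0.1491; after-tax cost = 4.25% × (1 − 19.5%) = 3.4212%.
Revolver drawn: weight = 501/3796.4888 = 0.1320; after-tax cost = 7.38% × (1 − 19.5%) = 5.9409%.
WACC = 0.5850 × 11.0850% + 0.1339 × 5.1108% + 0.1491 × 3.4212% + 0.1320 × 5.9409% = 8.4634%.

8.46%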